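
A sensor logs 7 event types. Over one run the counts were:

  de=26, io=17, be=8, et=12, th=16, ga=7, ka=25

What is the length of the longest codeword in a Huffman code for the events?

Merge the two lowest-weight nodes at each step:
combine ga(7), be(8) → 15
combine et(12), 15 → 27
combine th(16), io(17) → 33
combine ka(25), de(26) → 51
combine 27, 33 → 60
combine 51, 60 → 111
The rarest symbols sit at the bottom; the longest codeword is 4 bits.

4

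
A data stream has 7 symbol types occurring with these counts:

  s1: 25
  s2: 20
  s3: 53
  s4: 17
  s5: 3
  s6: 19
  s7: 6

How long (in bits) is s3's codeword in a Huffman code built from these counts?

1

Build the tree from the bottom:
merge s5(3) and s7(6): 9
merge 9 and s4(17): 26
merge s6(19) and s2(20): 39
merge s1(25) and 26: 51
merge 39 and 51: 90
merge s3(53) and 90: 143
s3 is a child of the root — depth 1, so its codeword is a single bit.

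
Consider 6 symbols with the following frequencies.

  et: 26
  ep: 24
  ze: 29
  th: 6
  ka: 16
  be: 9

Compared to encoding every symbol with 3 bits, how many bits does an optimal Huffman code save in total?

64

Fixed-length: 3 bits × 110 symbols = 330 bits.
Huffman merges:
merge th(6) and be(9): 15
merge 15 and ka(16): 31
merge ep(24) and et(26): 50
merge ze(29) and 31: 60
merge 50 and 60: 110
Huffman total = 15 + 31 + 50 + 60 + 110 = 266 bits.
Saving = 330 − 266 = 64 bits.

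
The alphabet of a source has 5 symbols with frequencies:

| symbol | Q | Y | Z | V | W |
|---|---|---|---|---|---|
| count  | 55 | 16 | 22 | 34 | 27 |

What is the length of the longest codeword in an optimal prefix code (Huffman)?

Merge the two lowest-weight nodes at each step:
merge Y(16) and Z(22): 38
merge W(27) and V(34): 61
merge 38 and Q(55): 93
merge 61 and 93: 154
Maximum depth reached is 3.

3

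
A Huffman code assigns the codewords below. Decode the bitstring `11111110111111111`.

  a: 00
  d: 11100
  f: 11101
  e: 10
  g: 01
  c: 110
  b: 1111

bfbb

Read left to right; each codeword is recognised as soon as it completes (prefix code):
  1111→b | 11101→f | 1111→b | 1111→b
Decoded message: bfbb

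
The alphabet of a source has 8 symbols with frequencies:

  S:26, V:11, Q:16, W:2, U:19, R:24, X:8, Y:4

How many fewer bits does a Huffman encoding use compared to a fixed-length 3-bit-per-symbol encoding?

Fixed-length: 3 bits × 110 symbols = 330 bits.
Huffman merges:
W(2) + Y(4) → 6
6 + X(8) → 14
V(11) + 14 → 25
Q(16) + U(19) → 35
R(24) + 25 → 49
S(26) + 35 → 61
49 + 61 → 110
Huffman total = 6 + 14 + 25 + 35 + 49 + 61 + 110 = 300 bits.
Saving = 330 − 300 = 30 bits.

30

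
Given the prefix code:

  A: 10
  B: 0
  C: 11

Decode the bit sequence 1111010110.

CCBACB

Read left to right; each codeword is recognised as soon as it completes (prefix code):
  11→C | 11→C | 0→B | 10→A | 11→C | 0→B
Decoded message: CCBACB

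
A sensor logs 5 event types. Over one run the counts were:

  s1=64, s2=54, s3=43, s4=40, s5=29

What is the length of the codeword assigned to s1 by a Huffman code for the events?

2

Build the tree from the bottom:
merge s5(29) and s4(40): 69
merge s3(43) and s2(54): 97
merge s1(64) and 69: 133
merge 97 and 133: 230
The subtree containing s1 is merged 2 times, so code length = 2.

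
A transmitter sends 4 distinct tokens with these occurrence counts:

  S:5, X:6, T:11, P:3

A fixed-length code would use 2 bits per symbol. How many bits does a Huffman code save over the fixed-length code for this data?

Fixed-length: 2 bits × 25 symbols = 50 bits.
Huffman merges:
merge P(3) and S(5): 8
merge X(6) and 8: 14
merge T(11) and 14: 25
Huffman total = 8 + 14 + 25 = 47 bits.
Saving = 50 − 47 = 3 bits.

3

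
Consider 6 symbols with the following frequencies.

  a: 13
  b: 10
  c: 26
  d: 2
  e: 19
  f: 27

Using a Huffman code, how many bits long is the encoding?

231

Merge the two smallest weights repeatedly:
merge d(2) and b(10): 12
merge 12 and a(13): 25
merge e(19) and 25: 44
merge c(26) and f(27): 53
merge 44 and 53: 97
The encoded length is the sum of every internal node's weight: 12 + 25 + 44 + 53 + 97 = 231 bits.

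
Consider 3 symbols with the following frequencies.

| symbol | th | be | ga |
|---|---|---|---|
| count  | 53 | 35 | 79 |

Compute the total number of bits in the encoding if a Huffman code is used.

Build the Huffman tree bottom-up:
be(35) + th(53) → 88
ga(79) + 88 → 167
The encoded length is the sum of every internal node's weight: 88 + 167 = 255 bits.

255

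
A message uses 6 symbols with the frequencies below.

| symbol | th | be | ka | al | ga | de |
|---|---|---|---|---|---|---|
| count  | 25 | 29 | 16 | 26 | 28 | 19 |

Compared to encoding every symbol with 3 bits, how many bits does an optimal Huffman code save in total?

57

Fixed-length: 3 bits × 143 symbols = 429 bits.
Huffman merges:
combine ka(16), de(19) → 35
combine th(25), al(26) → 51
combine ga(28), be(29) → 57
combine 35, 51 → 86
combine 57, 86 → 143
Huffman total = 35 + 51 + 57 + 86 + 143 = 372 bits.
Saving = 429 − 372 = 57 bits.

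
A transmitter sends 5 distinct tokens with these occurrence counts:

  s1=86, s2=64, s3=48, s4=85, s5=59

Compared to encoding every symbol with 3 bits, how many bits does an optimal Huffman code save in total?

Fixed-length: 3 bits × 342 symbols = 1026 bits.
Huffman merges:
s3(48) + s5(59) → 107
s2(64) + s4(85) → 149
s1(86) + 107 → 193
149 + 193 → 342
Huffman total = 107 + 149 + 193 + 342 = 791 bits.
Saving = 1026 − 791 = 235 bits.

235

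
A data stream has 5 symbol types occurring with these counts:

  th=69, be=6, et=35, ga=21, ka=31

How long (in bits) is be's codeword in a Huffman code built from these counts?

Repeatedly merge the two smallest:
merge be(6) and ga(21): 27
merge 27 and ka(31): 58
merge et(35) and 58: 93
merge th(69) and 93: 162
be sits 4 levels below the root, so its codeword is 4 bits.

4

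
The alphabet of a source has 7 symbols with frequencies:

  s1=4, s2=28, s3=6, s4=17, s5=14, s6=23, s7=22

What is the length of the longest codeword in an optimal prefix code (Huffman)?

4

Merge the two lowest-weight nodes at each step:
s1(4) + s3(6) → 10
10 + s5(14) → 24
s4(17) + s7(22) → 39
s6(23) + 24 → 47
s2(28) + 39 → 67
47 + 67 → 114
The rarest symbols sit at the bottom; the longest codeword is 4 bits.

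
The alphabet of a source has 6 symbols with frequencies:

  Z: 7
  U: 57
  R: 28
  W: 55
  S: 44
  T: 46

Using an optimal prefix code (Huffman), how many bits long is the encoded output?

Build the Huffman tree bottom-up:
merge Z(7) and R(28): 35
merge 35 and S(44): 79
merge T(46) and W(55): 101
merge U(57) and 79: 136
merge 101 and 136: 237
The encoded length is the sum of every internal node's weight: 35 + 79 + 101 + 136 + 237 = 588 bits.

588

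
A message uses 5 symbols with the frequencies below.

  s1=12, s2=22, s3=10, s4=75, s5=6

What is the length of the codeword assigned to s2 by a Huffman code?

Repeatedly merge the two smallest:
s5(6) + s3(10) → 16
s1(12) + 16 → 28
s2(22) + 28 → 50
50 + s4(75) → 125
The subtree containing s2 is merged 2 times, so code length = 2.

2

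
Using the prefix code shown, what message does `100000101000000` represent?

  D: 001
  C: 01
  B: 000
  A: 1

ABDCBB

Read left to right; each codeword is recognised as soon as it completes (prefix code):
  1→A | 000→B | 001→D | 01→C | 000→B | 000→B
Decoded message: ABDCBB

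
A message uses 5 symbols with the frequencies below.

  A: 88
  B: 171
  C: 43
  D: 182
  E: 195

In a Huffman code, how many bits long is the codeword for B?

Build the tree from the bottom:
C(43) + A(88) → 131
131 + B(171) → 302
D(182) + E(195) → 377
302 + 377 → 679
The subtree containing B is merged 2 times, so code length = 2.

2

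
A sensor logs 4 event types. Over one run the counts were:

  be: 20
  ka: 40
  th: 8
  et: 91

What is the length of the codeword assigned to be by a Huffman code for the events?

Huffman merges, smallest pair first:
merge th(8) and be(20): 28
merge 28 and ka(40): 68
merge 68 and et(91): 159
The subtree containing be is merged 3 times, so code length = 3.

3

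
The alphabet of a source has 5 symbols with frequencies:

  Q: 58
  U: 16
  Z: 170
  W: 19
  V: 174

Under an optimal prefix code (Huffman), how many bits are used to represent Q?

3

Huffman merges, smallest pair first:
merge U(16) and W(19): 35
merge 35 and Q(58): 93
merge 93 and Z(170): 263
merge V(174) and 263: 437
The subtree containing Q is merged 3 times, so code length = 3.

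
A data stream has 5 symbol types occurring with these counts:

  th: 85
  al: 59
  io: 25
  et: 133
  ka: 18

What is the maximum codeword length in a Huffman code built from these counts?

4

Merge the two lowest-weight nodes at each step:
merge ka(18) and io(25): 43
merge 43 and al(59): 102
merge th(85) and 102: 187
merge et(133) and 187: 320
The rarest symbols sit at the bottom; the longest codeword is 4 bits.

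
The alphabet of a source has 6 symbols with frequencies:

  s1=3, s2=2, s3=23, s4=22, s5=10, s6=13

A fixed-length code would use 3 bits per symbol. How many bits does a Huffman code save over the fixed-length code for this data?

53

Fixed-length: 3 bits × 73 symbols = 219 bits.
Huffman merges:
merge s2(2) and s1(3): 5
merge 5 and s5(10): 15
merge s6(13) and 15: 28
merge s4(22) and s3(23): 45
merge 28 and 45: 73
Huffman total = 5 + 15 + 28 + 45 + 73 = 166 bits.
Saving = 219 − 166 = 53 bits.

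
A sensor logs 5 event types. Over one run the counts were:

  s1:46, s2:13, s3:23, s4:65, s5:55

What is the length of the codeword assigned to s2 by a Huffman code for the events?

3

Build the tree from the bottom:
s2(13) + s3(23) → 36
36 + s1(46) → 82
s5(55) + s4(65) → 120
82 + 120 → 202
The subtree containing s2 is merged 3 times, so code length = 3.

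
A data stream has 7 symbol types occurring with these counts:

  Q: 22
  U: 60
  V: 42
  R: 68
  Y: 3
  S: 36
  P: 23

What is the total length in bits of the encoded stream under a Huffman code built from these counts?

Greedily combine the two least-frequent nodes:
merge Y(3) and Q(22): 25
merge P(23) and 25: 48
merge S(36) and V(42): 78
merge 48 and U(60): 108
merge R(68) and 78: 146
merge 108 and 146: 254
The encoded length is the sum of every internal node's weight: 25 + 48 + 78 + 108 + 146 + 254 = 659 bits.

659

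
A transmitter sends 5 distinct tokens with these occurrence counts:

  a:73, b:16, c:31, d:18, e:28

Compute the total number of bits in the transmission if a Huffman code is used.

352

Merge the two smallest weights repeatedly:
merge b(16) and d(18): 34
merge e(28) and c(31): 59
merge 34 and 59: 93
merge a(73) and 93: 166
Total encoded bits = sum of merged weights = 34 + 59 + 93 + 166 = 352.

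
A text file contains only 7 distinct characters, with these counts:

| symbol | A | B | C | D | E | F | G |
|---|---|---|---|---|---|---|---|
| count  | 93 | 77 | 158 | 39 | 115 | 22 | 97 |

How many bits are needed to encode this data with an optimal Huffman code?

Build the Huffman tree bottom-up:
merge F(22) and D(39): 61
merge 61 and B(77): 138
merge A(93) and G(97): 190
merge E(115) and 138: 253
merge C(158) and 190: 348
merge 253 and 348: 601
Each symbol's bit-cost is frequency × depth; summing gives 1591 bits (equivalently 61 + 138 + 190 + 253 + 348 + 601).

1591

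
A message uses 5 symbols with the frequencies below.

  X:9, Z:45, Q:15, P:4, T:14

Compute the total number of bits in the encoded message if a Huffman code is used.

169

Greedily combine the two least-frequent nodes:
combine P(4), X(9) → 13
combine 13, T(14) → 27
combine Q(15), 27 → 42
combine 42, Z(45) → 87
The encoded length is the sum of every internal node's weight: 13 + 27 + 42 + 87 = 169 bits.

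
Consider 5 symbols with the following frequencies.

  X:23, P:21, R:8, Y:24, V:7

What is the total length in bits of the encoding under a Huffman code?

Merge the two smallest weights repeatedly:
merge V(7) and R(8): 15
merge 15 and P(21): 36
merge X(23) and Y(24): 47
merge 36 and 47: 83
The encoded length is the sum of every internal node's weight: 15 + 36 + 47 + 83 = 181 bits.

181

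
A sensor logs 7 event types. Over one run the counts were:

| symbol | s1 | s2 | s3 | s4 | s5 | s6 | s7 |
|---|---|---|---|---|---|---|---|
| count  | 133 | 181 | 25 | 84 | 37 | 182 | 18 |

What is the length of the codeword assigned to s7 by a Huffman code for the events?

5

Huffman merges, smallest pair first:
s7(18) + s3(25) → 43
s5(37) + 43 → 80
80 + s4(84) → 164
s1(133) + 164 → 297
s2(181) + s6(182) → 363
297 + 363 → 660
s7's leaf is at depth 5, giving a 5-bit codeword.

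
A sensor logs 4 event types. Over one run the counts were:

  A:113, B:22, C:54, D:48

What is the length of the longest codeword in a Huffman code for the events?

3

Merge the two lowest-weight nodes at each step:
merge B(22) and D(48): 70
merge C(54) and 70: 124
merge A(113) and 124: 237
The rarest symbols sit at the bottom; the longest codeword is 3 bits.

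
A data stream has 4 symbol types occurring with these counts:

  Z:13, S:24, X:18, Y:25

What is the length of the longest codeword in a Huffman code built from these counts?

2

Merge the two lowest-weight nodes at each step:
merge Z(13) and X(18): 31
merge S(24) and Y(25): 49
merge 31 and 49: 80
The first pair merged (Z, X) ends up deepest, at depth 2.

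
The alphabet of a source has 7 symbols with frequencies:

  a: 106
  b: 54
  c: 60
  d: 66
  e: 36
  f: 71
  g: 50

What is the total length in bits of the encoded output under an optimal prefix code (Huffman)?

Merge the two smallest weights repeatedly:
e(36) + g(50) → 86
b(54) + c(60) → 114
d(66) + f(71) → 137
86 + a(106) → 192
114 + 137 → 251
192 + 251 → 443
Each symbol's bit-cost is frequency × depth; summing gives 1223 bits (equivalently 86 + 114 + 137 + 192 + 251 + 443).

1223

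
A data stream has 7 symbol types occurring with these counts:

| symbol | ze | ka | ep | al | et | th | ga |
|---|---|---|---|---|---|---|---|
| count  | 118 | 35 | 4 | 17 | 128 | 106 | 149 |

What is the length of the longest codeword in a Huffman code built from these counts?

Merge the two lowest-weight nodes at each step:
combine ep(4), al(17) → 21
combine 21, ka(35) → 56
combine 56, th(106) → 162
combine ze(118), et(128) → 246
combine ga(149), 162 → 311
combine 246, 311 → 557
The first pair merged (ep, al) ends up deepest, at depth 5.

5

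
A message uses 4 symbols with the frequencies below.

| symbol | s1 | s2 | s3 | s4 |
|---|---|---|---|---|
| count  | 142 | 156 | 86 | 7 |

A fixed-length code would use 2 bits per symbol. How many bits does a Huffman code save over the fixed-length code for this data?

63

Fixed-length: 2 bits × 391 symbols = 782 bits.
Huffman merges:
s4(7) + s3(86) → 93
93 + s1(142) → 235
s2(156) + 235 → 391
Huffman total = 93 + 235 + 391 = 719 bits.
Saving = 782 − 719 = 63 bits.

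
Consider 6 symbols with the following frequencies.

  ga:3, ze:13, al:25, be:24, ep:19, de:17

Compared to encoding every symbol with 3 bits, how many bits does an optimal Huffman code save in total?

Fixed-length: 3 bits × 101 symbols = 303 bits.
Huffman merges:
ga(3) + ze(13) → 16
16 + de(17) → 33
ep(19) + be(24) → 43
al(25) + 33 → 58
43 + 58 → 101
Huffman total = 16 + 33 + 43 + 58 + 101 = 251 bits.
Saving = 303 − 251 = 52 bits.

52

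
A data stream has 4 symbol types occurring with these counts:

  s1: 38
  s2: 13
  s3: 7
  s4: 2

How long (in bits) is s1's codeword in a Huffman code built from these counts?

Huffman merges, smallest pair first:
s4(2) + s3(7) → 9
9 + s2(13) → 22
22 + s1(38) → 60
s1 sits one level below the root: a 1-bit codeword.

1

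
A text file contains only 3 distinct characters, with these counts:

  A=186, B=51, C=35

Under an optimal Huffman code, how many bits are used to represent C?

Repeatedly merge the two smallest:
C(35) + B(51) → 86
86 + A(186) → 272
C's leaf is at depth 2, giving a 2-bit codeword.

2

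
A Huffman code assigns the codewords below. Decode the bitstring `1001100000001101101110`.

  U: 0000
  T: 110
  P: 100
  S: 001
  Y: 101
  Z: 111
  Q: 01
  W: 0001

Read left to right; each codeword is recognised as soon as it completes (prefix code):
  100→P | 110→T | 0000→U | 001→S | 101→Y | 101→Y | 110→T
Decoded message: PTUSYYT

PTUSYYT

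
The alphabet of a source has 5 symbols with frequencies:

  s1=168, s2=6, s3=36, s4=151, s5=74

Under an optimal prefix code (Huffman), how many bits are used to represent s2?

Repeatedly merge the two smallest:
combine s2(6), s3(36) → 42
combine 42, s5(74) → 116
combine 116, s4(151) → 267
combine s1(168), 267 → 435
The subtree containing s2 is merged 4 times, so code length = 4.

4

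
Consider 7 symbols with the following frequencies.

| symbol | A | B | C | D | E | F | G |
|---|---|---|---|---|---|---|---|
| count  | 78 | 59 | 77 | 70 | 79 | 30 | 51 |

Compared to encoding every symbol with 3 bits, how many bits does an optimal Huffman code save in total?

Fixed-length: 3 bits × 444 symbols = 1332 bits.
Huffman merges:
F(30) + G(51) → 81
B(59) + D(70) → 129
C(77) + A(78) → 155
E(79) + 81 → 160
129 + 155 → 284
160 + 284 → 444
Huffman total = 81 + 129 + 155 + 160 + 284 + 444 = 1253 bits.
Saving = 1332 − 1253 = 79 bits.

79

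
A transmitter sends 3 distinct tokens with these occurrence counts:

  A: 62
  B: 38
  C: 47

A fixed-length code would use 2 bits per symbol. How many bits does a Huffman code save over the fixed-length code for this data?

62

Fixed-length: 2 bits × 147 symbols = 294 bits.
Huffman merges:
B(38) + C(47) → 85
A(62) + 85 → 147
Huffman total = 85 + 147 = 232 bits.
Saving = 294 − 232 = 62 bits.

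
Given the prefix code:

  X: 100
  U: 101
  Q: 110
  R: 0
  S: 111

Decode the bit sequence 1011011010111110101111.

UUURSQUS

Read left to right; each codeword is recognised as soon as it completes (prefix code):
  101→U | 101→U | 101→U | 0→R | 111→S | 110→Q | 101→U | 111→S
Decoded message: UUURSQUS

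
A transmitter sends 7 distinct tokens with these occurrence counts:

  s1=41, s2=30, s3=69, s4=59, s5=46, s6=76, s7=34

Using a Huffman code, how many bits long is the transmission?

984

Merge the two smallest weights repeatedly:
merge s2(30) and s7(34): 64
merge s1(41) and s5(46): 87
merge s4(59) and 64: 123
merge s3(69) and s6(76): 145
merge 87 and 123: 210
merge 145 and 210: 355
Total encoded bits = sum of merged weights = 64 + 87 + 123 + 145 + 210 + 355 = 984.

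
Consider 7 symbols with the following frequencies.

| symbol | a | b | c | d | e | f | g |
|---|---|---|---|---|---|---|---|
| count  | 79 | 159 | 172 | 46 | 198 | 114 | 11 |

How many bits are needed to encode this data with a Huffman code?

Merge the two smallest weights repeatedly:
g(11) + d(46) → 57
57 + a(79) → 136
f(114) + 136 → 250
b(159) + c(172) → 331
e(198) + 250 → 448
331 + 448 → 779
Each symbol's bit-cost is frequency × depth; summing gives 2001 bits (equivalently 57 + 136 + 250 + 331 + 448 + 779).

2001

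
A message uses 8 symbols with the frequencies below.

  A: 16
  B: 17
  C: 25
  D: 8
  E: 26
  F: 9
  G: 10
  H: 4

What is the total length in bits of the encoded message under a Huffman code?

325

Greedily combine the two least-frequent nodes:
combine H(4), D(8) → 12
combine F(9), G(10) → 19
combine 12, A(16) → 28
combine B(17), 19 → 36
combine C(25), E(26) → 51
combine 28, 36 → 64
combine 51, 64 → 115
Each symbol's bit-cost is frequency × depth; summing gives 325 bits (equivalently 12 + 19 + 28 + 36 + 51 + 64 + 115).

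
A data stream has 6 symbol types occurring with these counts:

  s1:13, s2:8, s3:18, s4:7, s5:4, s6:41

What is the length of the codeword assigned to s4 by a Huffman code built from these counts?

4

Huffman merges, smallest pair first:
combine s5(4), s4(7) → 11
combine s2(8), 11 → 19
combine s1(13), s3(18) → 31
combine 19, 31 → 50
combine s6(41), 50 → 91
The subtree containing s4 is merged 4 times, so code length = 4.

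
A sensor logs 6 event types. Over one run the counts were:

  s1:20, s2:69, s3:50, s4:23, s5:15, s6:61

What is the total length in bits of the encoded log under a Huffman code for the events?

Merge the two smallest weights repeatedly:
merge s5(15) and s1(20): 35
merge s4(23) and 35: 58
merge s3(50) and 58: 108
merge s6(61) and s2(69): 130
merge 108 and 130: 238
Total encoded bits = sum of merged weights = 35 + 58 + 108 + 130 + 238 = 569.

569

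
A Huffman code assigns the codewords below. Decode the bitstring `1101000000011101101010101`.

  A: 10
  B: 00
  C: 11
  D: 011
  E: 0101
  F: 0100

CFBBDACEE

Read left to right; each codeword is recognised as soon as it completes (prefix code):
  11→C | 0100→F | 00→B | 00→B | 011→D | 10→A | 11→C | 0101→E | 0101→E
Decoded message: CFBBDACEE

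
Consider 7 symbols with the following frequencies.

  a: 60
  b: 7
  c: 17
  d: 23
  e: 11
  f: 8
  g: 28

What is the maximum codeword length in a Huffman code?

Merge the two lowest-weight nodes at each step:
merge b(7) and f(8): 15
merge e(11) and 15: 26
merge c(17) and d(23): 40
merge 26 and g(28): 54
merge 40 and 54: 94
merge a(60) and 94: 154
Maximum depth reached is 5.

5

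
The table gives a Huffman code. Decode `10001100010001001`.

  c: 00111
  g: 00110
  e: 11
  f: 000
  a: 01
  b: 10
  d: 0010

bgdda

Read left to right; each codeword is recognised as soon as it completes (prefix code):
  10→b | 00110→g | 0010→d | 0010→d | 01→a
Decoded message: bgdda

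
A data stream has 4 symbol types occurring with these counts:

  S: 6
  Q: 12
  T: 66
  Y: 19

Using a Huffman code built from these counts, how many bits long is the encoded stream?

158

Build the Huffman tree bottom-up:
S(6) + Q(12) → 18
18 + Y(19) → 37
37 + T(66) → 103
Each symbol's bit-cost is frequency × depth; summing gives 158 bits (equivalently 18 + 37 + 103).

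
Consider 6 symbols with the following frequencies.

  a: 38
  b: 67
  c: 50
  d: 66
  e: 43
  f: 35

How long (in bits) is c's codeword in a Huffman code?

Huffman merges, smallest pair first:
merge f(35) and a(38): 73
merge e(43) and c(50): 93
merge d(66) and b(67): 133
merge 73 and 93: 166
merge 133 and 166: 299
The subtree containing c is merged 3 times, so code length = 3.

3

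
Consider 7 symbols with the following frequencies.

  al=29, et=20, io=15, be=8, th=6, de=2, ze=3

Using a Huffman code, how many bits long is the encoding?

Greedily combine the two least-frequent nodes:
merge de(2) and ze(3): 5
merge 5 and th(6): 11
merge be(8) and 11: 19
merge io(15) and 19: 34
merge et(20) and al(29): 49
merge 34 and 49: 83
Total encoded bits = sum of merged weights = 5 + 11 + 19 + 34 + 49 + 83 = 201.

201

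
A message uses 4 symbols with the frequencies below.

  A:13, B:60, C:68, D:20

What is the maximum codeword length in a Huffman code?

3

Merge the two lowest-weight nodes at each step:
combine A(13), D(20) → 33
combine 33, B(60) → 93
combine C(68), 93 → 161
The first pair merged (A, D) ends up deepest, at depth 3.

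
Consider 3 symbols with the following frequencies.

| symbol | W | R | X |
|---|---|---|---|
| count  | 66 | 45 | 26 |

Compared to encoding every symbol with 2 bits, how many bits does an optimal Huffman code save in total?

66

Fixed-length: 2 bits × 137 symbols = 274 bits.
Huffman merges:
combine X(26), R(45) → 71
combine W(66), 71 → 137
Huffman total = 71 + 137 = 208 bits.
Saving = 274 − 208 = 66 bits.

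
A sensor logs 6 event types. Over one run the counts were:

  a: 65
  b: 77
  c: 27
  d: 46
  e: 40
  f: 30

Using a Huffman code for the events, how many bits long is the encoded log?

713

Build the Huffman tree bottom-up:
merge c(27) and f(30): 57
merge e(40) and d(46): 86
merge 57 and a(65): 122
merge b(77) and 86: 163
merge 122 and 163: 285
Total encoded bits = sum of merged weights = 57 + 86 + 122 + 163 + 285 = 713.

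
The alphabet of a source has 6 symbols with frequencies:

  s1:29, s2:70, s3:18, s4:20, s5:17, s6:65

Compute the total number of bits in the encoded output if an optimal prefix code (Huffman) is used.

522

Greedily combine the two least-frequent nodes:
merge s5(17) and s3(18): 35
merge s4(20) and s1(29): 49
merge 35 and 49: 84
merge s6(65) and s2(70): 135
merge 84 and 135: 219
Each symbol's bit-cost is frequency × depth; summing gives 522 bits (equivalently 35 + 49 + 84 + 135 + 219).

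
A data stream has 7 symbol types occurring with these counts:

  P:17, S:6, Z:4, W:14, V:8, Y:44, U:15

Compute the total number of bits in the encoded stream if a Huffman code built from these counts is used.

Greedily combine the two least-frequent nodes:
Z(4) + S(6) → 10
V(8) + 10 → 18
W(14) + U(15) → 29
P(17) + 18 → 35
29 + 35 → 64
Y(44) + 64 → 108
Total encoded bits = sum of merged weights = 10 + 18 + 29 + 35 + 64 + 108 = 264.

264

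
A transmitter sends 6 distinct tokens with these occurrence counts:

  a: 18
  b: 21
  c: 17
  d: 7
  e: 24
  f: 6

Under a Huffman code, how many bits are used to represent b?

2

Huffman merges, smallest pair first:
f(6) + d(7) → 13
13 + c(17) → 30
a(18) + b(21) → 39
e(24) + 30 → 54
39 + 54 → 93
b sits 2 levels below the root, so its codeword is 2 bits.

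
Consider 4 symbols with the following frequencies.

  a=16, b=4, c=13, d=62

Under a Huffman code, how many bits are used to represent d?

Huffman merges, smallest pair first:
b(4) + c(13) → 17
a(16) + 17 → 33
33 + d(62) → 95
d is a child of the root — depth 1, so its codeword is a single bit.

1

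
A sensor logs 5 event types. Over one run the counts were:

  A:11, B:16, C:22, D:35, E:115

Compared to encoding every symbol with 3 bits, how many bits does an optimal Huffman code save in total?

238

Fixed-length: 3 bits × 199 symbols = 597 bits.
Huffman merges:
combine A(11), B(16) → 27
combine C(22), 27 → 49
combine D(35), 49 → 84
combine 84, E(115) → 199
Huffman total = 27 + 49 + 84 + 199 = 359 bits.
Saving = 597 − 359 = 238 bits.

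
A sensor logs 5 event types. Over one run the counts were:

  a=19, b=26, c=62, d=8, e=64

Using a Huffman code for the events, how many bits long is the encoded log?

374

Build the Huffman tree bottom-up:
merge d(8) and a(19): 27
merge b(26) and 27: 53
merge 53 and c(62): 115
merge e(64) and 115: 179
Total encoded bits = sum of merged weights = 27 + 53 + 115 + 179 = 374.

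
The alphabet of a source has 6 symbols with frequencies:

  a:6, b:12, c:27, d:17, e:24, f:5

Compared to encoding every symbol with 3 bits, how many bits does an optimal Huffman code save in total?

Fixed-length: 3 bits × 91 symbols = 273 bits.
Huffman merges:
combine f(5), a(6) → 11
combine 11, b(12) → 23
combine d(17), 23 → 40
combine e(24), c(27) → 51
combine 40, 51 → 91
Huffman total = 11 + 23 + 40 + 51 + 91 = 216 bits.
Saving = 273 − 216 = 57 bits.

57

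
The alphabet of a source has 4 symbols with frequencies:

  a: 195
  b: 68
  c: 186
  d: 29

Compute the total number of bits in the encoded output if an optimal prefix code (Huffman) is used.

858

Build the Huffman tree bottom-up:
d(29) + b(68) → 97
97 + c(186) → 283
a(195) + 283 → 478
Total encoded bits = sum of merged weights = 97 + 283 + 478 = 858.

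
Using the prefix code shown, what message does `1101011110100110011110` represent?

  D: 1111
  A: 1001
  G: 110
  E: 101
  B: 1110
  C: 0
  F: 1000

GEBAAB

Read left to right; each codeword is recognised as soon as it completes (prefix code):
  110→G | 101→E | 1110→B | 1001→A | 1001→A | 1110→B
Decoded message: GEBAAB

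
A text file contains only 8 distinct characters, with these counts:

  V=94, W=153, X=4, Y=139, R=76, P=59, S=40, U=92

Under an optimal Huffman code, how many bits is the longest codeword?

Merge the two lowest-weight nodes at each step:
combine X(4), S(40) → 44
combine 44, P(59) → 103
combine R(76), U(92) → 168
combine V(94), 103 → 197
combine Y(139), W(153) → 292
combine 168, 197 → 365
combine 292, 365 → 657
Maximum depth reached is 5.

5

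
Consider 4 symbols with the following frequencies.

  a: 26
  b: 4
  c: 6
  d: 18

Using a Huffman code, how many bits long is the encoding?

92

Greedily combine the two least-frequent nodes:
merge b(4) and c(6): 10
merge 10 and d(18): 28
merge a(26) and 28: 54
Total encoded bits = sum of merged weights = 10 + 28 + 54 = 92.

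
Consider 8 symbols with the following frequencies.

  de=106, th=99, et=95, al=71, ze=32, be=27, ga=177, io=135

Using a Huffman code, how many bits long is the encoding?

2103

Merge the two smallest weights repeatedly:
combine be(27), ze(32) → 59
combine 59, al(71) → 130
combine et(95), th(99) → 194
combine de(106), 130 → 236
combine io(135), ga(177) → 312
combine 194, 236 → 430
combine 312, 430 → 742
Each symbol's bit-cost is frequency × depth; summing gives 2103 bits (equivalently 59 + 130 + 194 + 236 + 312 + 430 + 742).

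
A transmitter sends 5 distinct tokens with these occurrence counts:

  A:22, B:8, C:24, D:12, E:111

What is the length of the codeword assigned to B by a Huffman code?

Build the tree from the bottom:
merge B(8) and D(12): 20
merge 20 and A(22): 42
merge C(24) and 42: 66
merge 66 and E(111): 177
The subtree containing B is merged 4 times, so code length = 4.

4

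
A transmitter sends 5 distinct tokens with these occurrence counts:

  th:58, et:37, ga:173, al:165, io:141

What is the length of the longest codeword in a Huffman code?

Merge the two lowest-weight nodes at each step:
combine et(37), th(58) → 95
combine 95, io(141) → 236
combine al(165), ga(173) → 338
combine 236, 338 → 574
The first pair merged (et, th) ends up deepest, at depth 3.

3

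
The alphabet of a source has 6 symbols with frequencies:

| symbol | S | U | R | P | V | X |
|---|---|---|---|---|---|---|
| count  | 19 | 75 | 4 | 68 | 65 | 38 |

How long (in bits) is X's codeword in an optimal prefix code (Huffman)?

3

Repeatedly merge the two smallest:
combine R(4), S(19) → 23
combine 23, X(38) → 61
combine 61, V(65) → 126
combine P(68), U(75) → 143
combine 126, 143 → 269
The subtree containing X is merged 3 times, so code length = 3.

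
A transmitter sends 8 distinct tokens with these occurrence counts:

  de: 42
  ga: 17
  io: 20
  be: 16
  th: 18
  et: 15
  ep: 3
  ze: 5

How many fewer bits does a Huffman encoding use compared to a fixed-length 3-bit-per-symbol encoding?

34

Fixed-length: 3 bits × 136 symbols = 408 bits.
Huffman merges:
merge ep(3) and ze(5): 8
merge 8 and et(15): 23
merge be(16) and ga(17): 33
merge th(18) and io(20): 38
merge 23 and 33: 56
merge 38 and de(42): 80
merge 56 and 80: 136
Huffman total = 8 + 23 + 33 + 38 + 56 + 80 + 136 = 374 bits.
Saving = 408 − 374 = 34 bits.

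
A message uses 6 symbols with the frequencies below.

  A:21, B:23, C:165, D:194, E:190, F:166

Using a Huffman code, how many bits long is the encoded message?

1771

Merge the two smallest weights repeatedly:
merge A(21) and B(23): 44
merge 44 and C(165): 209
merge F(166) and E(190): 356
merge D(194) and 209: 403
merge 356 and 403: 759
Each symbol's bit-cost is frequency × depth; summing gives 1771 bits (equivalently 44 + 209 + 356 + 403 + 759).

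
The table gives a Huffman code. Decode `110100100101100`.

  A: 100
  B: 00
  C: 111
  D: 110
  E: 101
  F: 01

Read left to right; each codeword is recognised as soon as it completes (prefix code):
  110→D | 100→A | 100→A | 101→E | 100→A
Decoded message: DAAEA

DAAEA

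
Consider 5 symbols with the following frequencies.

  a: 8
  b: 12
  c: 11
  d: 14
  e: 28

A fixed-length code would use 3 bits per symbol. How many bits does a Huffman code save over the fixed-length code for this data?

56

Fixed-length: 3 bits × 73 symbols = 219 bits.
Huffman merges:
combine a(8), c(11) → 19
combine b(12), d(14) → 26
combine 19, 26 → 45
combine e(28), 45 → 73
Huffman total = 19 + 26 + 45 + 73 = 163 bits.
Saving = 219 − 163 = 56 bits.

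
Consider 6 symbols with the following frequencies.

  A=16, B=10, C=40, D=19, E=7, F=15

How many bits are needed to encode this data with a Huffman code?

258

Greedily combine the two least-frequent nodes:
combine E(7), B(10) → 17
combine F(15), A(16) → 31
combine 17, D(19) → 36
combine 31, 36 → 67
combine C(40), 67 → 107
Each symbol's bit-cost is frequency × depth; summing gives 258 bits (equivalently 17 + 31 + 36 + 67 + 107).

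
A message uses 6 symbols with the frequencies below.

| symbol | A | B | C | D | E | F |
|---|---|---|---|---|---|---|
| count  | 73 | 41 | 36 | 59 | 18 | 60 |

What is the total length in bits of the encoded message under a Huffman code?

Build the Huffman tree bottom-up:
E(18) + C(36) → 54
B(41) + 54 → 95
D(59) + F(60) → 119
A(73) + 95 → 168
119 + 168 → 287
Each symbol's bit-cost is frequency × depth; summing gives 723 bits (equivalently 54 + 95 + 119 + 168 + 287).

723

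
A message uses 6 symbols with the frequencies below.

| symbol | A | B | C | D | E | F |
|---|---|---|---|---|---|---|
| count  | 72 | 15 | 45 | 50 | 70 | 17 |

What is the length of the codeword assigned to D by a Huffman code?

Repeatedly merge the two smallest:
B(15) + F(17) → 32
32 + C(45) → 77
D(50) + E(70) → 120
A(72) + 77 → 149
120 + 149 → 269
The subtree containing D is merged 2 times, so code length = 2.

2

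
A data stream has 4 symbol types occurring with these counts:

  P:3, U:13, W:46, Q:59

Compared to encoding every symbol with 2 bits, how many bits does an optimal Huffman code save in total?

43

Fixed-length: 2 bits × 121 symbols = 242 bits.
Huffman merges:
combine P(3), U(13) → 16
combine 16, W(46) → 62
combine Q(59), 62 → 121
Huffman total = 16 + 62 + 121 = 199 bits.
Saving = 242 − 199 = 43 bits.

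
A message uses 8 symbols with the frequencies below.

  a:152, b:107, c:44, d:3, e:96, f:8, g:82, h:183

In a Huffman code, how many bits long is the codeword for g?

Huffman merges, smallest pair first:
combine d(3), f(8) → 11
combine 11, c(44) → 55
combine 55, g(82) → 137
combine e(96), b(107) → 203
combine 137, a(152) → 289
combine h(183), 203 → 386
combine 289, 386 → 675
The subtree containing g is merged 3 times, so code length = 3.

3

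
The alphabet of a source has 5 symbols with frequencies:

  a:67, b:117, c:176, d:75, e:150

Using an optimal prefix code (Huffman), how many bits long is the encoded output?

1312

Build the Huffman tree bottom-up:
a(67) + d(75) → 142
b(117) + 142 → 259
e(150) + c(176) → 326
259 + 326 → 585
Each symbol's bit-cost is frequency × depth; summing gives 1312 bits (equivalently 142 + 259 + 326 + 585).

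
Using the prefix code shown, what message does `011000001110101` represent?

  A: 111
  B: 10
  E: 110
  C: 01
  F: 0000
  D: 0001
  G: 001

Read left to right; each codeword is recognised as soon as it completes (prefix code):
  01→C | 10→B | 0000→F | 111→A | 01→C | 01→C
Decoded message: CBFACC

CBFACC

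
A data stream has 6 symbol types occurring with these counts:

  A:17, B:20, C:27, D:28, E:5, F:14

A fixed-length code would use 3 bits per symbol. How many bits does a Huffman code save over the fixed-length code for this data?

56

Fixed-length: 3 bits × 111 symbols = 333 bits.
Huffman merges:
combine E(5), F(14) → 19
combine A(17), 19 → 36
combine B(20), C(27) → 47
combine D(28), 36 → 64
combine 47, 64 → 111
Huffman total = 19 + 36 + 47 + 64 + 111 = 277 bits.
Saving = 333 − 277 = 56 bits.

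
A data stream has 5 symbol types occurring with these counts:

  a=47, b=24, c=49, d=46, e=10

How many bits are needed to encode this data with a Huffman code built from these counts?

Merge the two smallest weights repeatedly:
combine e(10), b(24) → 34
combine 34, d(46) → 80
combine a(47), c(49) → 96
combine 80, 96 → 176
Total encoded bits = sum of merged weights = 34 + 80 + 96 + 176 = 386.

386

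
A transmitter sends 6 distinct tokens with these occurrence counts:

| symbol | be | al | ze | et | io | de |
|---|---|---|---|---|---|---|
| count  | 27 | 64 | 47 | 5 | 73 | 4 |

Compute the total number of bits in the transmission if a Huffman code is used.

485

Merge the two smallest weights repeatedly:
de(4) + et(5) → 9
9 + be(27) → 36
36 + ze(47) → 83
al(64) + io(73) → 137
83 + 137 → 220
The encoded length is the sum of every internal node's weight: 9 + 36 + 83 + 137 + 220 = 485 bits.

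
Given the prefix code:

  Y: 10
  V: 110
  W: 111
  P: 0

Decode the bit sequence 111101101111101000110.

Read left to right; each codeword is recognised as soon as it completes (prefix code):
  111→W | 10→Y | 110→V | 111→W | 110→V | 10→Y | 0→P | 0→P | 110→V
Decoded message: WYVWVYPPV

WYVWVYPPV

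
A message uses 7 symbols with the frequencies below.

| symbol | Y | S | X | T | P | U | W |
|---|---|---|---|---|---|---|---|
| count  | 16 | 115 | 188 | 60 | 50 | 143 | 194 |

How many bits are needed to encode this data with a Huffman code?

1965

Build the Huffman tree bottom-up:
combine Y(16), P(50) → 66
combine T(60), 66 → 126
combine S(115), 126 → 241
combine U(143), X(188) → 331
combine W(194), 241 → 435
combine 331, 435 → 766
Total encoded bits = sum of merged weights = 66 + 126 + 241 + 331 + 435 + 766 = 1965.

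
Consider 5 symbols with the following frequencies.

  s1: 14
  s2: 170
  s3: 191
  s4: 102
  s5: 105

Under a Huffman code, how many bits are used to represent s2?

2

Repeatedly merge the two smallest:
merge s1(14) and s4(102): 116
merge s5(105) and 116: 221
merge s2(170) and s3(191): 361
merge 221 and 361: 582
s2's leaf is at depth 2, giving a 2-bit codeword.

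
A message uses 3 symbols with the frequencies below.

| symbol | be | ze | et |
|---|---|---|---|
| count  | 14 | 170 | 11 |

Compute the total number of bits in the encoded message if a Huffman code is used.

220

Greedily combine the two least-frequent nodes:
et(11) + be(14) → 25
25 + ze(170) → 195
The encoded length is the sum of every internal node's weight: 25 + 195 = 220 bits.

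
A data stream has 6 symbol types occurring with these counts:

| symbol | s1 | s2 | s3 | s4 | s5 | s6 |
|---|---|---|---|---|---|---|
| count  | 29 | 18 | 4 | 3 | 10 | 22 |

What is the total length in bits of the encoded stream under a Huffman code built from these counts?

196

Merge the two smallest weights repeatedly:
s4(3) + s3(4) → 7
7 + s5(10) → 17
17 + s2(18) → 35
s6(22) + s1(29) → 51
35 + 51 → 86
The encoded length is the sum of every internal node's weight: 7 + 17 + 35 + 51 + 86 = 196 bits.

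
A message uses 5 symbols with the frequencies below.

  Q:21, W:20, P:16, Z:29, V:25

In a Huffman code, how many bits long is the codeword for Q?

2

Huffman merges, smallest pair first:
merge P(16) and W(20): 36
merge Q(21) and V(25): 46
merge Z(29) and 36: 65
merge 46 and 65: 111
Q's leaf is at depth 2, giving a 2-bit codeword.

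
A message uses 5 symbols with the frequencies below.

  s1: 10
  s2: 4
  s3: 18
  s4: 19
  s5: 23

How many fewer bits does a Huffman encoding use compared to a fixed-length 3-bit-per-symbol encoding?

60

Fixed-length: 3 bits × 74 symbols = 222 bits.
Huffman merges:
merge s2(4) and s1(10): 14
merge 14 and s3(18): 32
merge s4(19) and s5(23): 42
merge 32 and 42: 74
Huffman total = 14 + 32 + 42 + 74 = 162 bits.
Saving = 222 − 162 = 60 bits.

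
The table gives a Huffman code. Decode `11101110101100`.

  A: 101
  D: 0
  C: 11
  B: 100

Read left to right; each codeword is recognised as soon as it completes (prefix code):
  11→C | 101→A | 11→C | 0→D | 101→A | 100→B
Decoded message: CACDAB

CACDAB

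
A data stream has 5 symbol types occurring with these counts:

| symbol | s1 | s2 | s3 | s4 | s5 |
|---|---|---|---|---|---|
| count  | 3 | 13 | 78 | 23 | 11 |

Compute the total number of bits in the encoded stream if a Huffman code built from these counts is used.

219

Greedily combine the two least-frequent nodes:
merge s1(3) and s5(11): 14
merge s2(13) and 14: 27
merge s4(23) and 27: 50
merge 50 and s3(78): 128
Each symbol's bit-cost is frequency × depth; summing gives 219 bits (equivalently 14 + 27 + 50 + 128).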